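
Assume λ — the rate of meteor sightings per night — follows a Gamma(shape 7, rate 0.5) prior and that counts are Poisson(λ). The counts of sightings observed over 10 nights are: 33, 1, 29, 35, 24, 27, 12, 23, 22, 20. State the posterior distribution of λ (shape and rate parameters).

Posterior: Gamma(shape=233, rate=10.5)

The Poisson likelihood adds the total count to the shape and the number of exposure periods to the rate. Here ∑xᵢ = 226 and n = 10, so shape 7→233 and rate 0.5→10.5.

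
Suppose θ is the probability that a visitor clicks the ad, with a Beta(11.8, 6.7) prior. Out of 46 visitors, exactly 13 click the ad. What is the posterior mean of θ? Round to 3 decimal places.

Posterior mean ≈ 0.384

The binomial likelihood is conjugate to the Beta prior: with 13 successes and 33 failures, the posterior is Beta(11.8+13, 6.7+33) = Beta(24.8, 39.7).
Posterior mean = α/(α+β) = 24.8/64.5 = 0.384.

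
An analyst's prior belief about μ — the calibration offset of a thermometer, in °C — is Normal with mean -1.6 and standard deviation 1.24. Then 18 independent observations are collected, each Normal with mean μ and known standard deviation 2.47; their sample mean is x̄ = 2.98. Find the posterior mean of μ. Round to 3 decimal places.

Prior precision 1/τ₀² = 1/1.24² = 0.650364; data precision n/σ² = 18/2.47² = 2.95038.
Posterior precision = 0.650364 + 2.95038 = 3.60075.
Posterior mean = (0.650364·-1.6 + 2.95038·2.98) / 3.60075 = 2.153.

Posterior mean ≈ 2.153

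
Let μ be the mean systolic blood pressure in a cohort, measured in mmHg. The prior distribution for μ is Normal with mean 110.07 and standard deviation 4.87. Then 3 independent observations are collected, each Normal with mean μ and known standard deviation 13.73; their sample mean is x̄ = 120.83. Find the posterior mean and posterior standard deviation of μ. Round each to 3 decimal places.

Posterior mean ≈ 113.018; posterior SD ≈ 4.149

Prior precision 1/τ₀² = 1/4.87² = 0.0421640; data precision n/σ² = 3/13.73² = 0.0159140.
Posterior precision = 0.0421640 + 0.0159140 = 0.0580781, giving posterior SD = 1/√0.0580781 = 4.149.
Posterior mean = (0.0421640·110.07 + 0.0159140·120.83) / 0.0580781 = 113.018.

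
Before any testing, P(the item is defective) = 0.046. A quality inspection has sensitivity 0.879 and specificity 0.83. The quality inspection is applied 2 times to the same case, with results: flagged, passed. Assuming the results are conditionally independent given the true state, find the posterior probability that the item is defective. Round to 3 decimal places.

With H the event that the item is defective, the joint likelihood of the observed sequence is P(data|H) = 0.879·0.121 = 0.10636 and P(data|¬H) = 0.17·0.83 = 0.14110.
Bayes: P(H|data) = 0.046·0.10636 / (0.046·0.10636 + 0.954·0.14110) = 0.0048925/0.13950 = 0.0351.

Posterior P(H) ≈ 0.035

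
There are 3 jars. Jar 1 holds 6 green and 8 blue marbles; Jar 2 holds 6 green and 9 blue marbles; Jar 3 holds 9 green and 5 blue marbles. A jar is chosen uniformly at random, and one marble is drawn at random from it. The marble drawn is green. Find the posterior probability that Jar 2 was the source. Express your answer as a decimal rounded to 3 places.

Posterior probability ≈ 0.272

P(green|Jar 1) = 0.4286; P(green|Jar 2) = 0.4; P(green|Jar 3) = 0.6429.
Prior × likelihood for each source: 0.333333·0.4286=0.1429, 0.333333·0.4=0.1333, 0.333333·0.6429=0.2143. Summing gives P(green) = 0.49048.
P(Jar 2 | green) = 0.1333 / 0.49048 = 0.272.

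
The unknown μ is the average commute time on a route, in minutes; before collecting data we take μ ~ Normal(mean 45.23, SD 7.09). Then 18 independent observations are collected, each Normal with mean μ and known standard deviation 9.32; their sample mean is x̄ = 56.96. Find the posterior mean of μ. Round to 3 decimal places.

Prior precision 1/τ₀² = 1/7.09² = 0.0198933; data precision n/σ² = 18/9.32² = 0.207224.
Posterior precision = 0.0198933 + 0.207224 = 0.227118.
Posterior mean = (0.0198933·45.23 + 0.207224·56.96) / 0.227118 = 55.933.

Posterior mean ≈ 55.933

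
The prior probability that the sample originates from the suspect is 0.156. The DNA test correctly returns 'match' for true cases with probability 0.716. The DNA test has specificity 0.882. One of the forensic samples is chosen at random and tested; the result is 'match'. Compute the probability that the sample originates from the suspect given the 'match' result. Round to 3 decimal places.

Write H for 'the sample originates from the suspect'. Prior odds H:¬H = 0.156/0.844 = 0.18483. For the 'match' outcome, the likelihood ratio is 0.716/0.118 = 6.0678.
Posterior odds = 0.18483 × 6.0678 = 1.1215, so P(H|E) = 1.1215/(1+1.1215) = 0.529.

P(H | E) ≈ 0.529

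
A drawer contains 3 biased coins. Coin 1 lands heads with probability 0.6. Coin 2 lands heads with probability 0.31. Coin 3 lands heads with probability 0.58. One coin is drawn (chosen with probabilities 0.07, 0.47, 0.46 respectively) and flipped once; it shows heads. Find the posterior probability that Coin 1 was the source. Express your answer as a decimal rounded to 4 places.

Tabulate prior·likelihood by source: [1] prior 0.07, lik 0.6, product 0.04200; [2] prior 0.47, lik 0.31, product 0.1457; [3] prior 0.46, lik 0.58, product 0.2668.
Normalizing constant = 0.45450; the posterior for Coin 1 is its product over the sum, 0.04200/0.45450 = 0.0924.

Posterior probability ≈ 0.0924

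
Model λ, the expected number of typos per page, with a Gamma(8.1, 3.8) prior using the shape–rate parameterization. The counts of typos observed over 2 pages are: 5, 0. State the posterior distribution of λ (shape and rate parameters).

The Poisson likelihood adds the total count to the shape and the number of exposure periods to the rate. Here ∑xᵢ = 5 and n = 2, so shape 8.1→13.1 and rate 3.8→5.8.

Posterior: Gamma(shape=13.1, rate=5.8)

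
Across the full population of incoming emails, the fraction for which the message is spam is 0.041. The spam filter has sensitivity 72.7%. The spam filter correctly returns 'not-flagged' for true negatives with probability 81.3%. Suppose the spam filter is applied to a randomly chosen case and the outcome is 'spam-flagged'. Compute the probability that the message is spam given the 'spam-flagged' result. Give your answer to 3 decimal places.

P(H | E) ≈ 0.143

Write H for 'the message is spam'. Prior odds H:¬H = 0.041/0.959 = 0.042753. For the 'spam-flagged' outcome, the likelihood ratio is 0.727/0.187 = 3.8877.
Posterior odds = 0.042753 × 3.8877 = 0.16621, so P(H|E) = 0.16621/(1+0.16621) = 0.143.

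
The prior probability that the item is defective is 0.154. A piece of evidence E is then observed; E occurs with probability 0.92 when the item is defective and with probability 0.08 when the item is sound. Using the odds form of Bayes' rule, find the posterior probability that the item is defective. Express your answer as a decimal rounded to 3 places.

Prior odds = 0.154/(1−0.154) = 0.18203.
Likelihood ratio for E = 0.92/0.08 = 11.500.
Posterior odds = prior odds × LR = 2.0934.
Posterior probability = odds/(1+odds) = 2.0934/3.0934 = 0.677.

Posterior probability ≈ 0.677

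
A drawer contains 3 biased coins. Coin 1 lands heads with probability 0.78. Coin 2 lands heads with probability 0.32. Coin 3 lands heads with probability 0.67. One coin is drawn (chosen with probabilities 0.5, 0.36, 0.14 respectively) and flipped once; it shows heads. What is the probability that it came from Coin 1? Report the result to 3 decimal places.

Posterior probability ≈ 0.651

Tabulate prior·likelihood by source: [1] prior 0.5, lik 0.78, product 0.3900; [2] prior 0.36, lik 0.32, product 0.1152; [3] prior 0.14, lik 0.67, product 0.09380.
Normalizing constant = 0.59900; the posterior for Coin 1 is its product over the sum, 0.3900/0.59900 = 0.651.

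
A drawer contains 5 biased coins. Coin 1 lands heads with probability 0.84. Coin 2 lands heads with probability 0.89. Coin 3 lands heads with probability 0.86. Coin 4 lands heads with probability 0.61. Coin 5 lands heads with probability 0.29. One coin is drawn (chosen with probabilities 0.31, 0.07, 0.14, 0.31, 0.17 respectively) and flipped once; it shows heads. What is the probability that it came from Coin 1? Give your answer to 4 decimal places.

Posterior probability ≈ 0.3821

Tabulate prior·likelihood by source: [1] prior 0.31, lik 0.84, product 0.2604; [2] prior 0.07, lik 0.89, product 0.06230; [3] prior 0.14, lik 0.86, product 0.1204; [4] prior 0.31, lik 0.61, product 0.1891; [5] prior 0.17, lik 0.29, product 0.04930.
Normalizing constant = 0.68150; the posterior for Coin 1 is its product over the sum, 0.2604/0.68150 = 0.3821.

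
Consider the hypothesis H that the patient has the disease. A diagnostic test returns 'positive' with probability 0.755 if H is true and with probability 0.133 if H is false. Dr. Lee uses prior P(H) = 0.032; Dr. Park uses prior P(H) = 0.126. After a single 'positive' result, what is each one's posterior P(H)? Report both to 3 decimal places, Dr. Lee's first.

The likelihood ratio for a 'positive' result is 0.755/0.133 = 5.6767.
Dr. Lee: prior odds 0.032/0.968 = 0.033058; posterior odds 0.18766; posterior probability 0.158.
Dr. Park: prior odds 0.126/0.874 = 0.14416; posterior odds 0.81838; posterior probability 0.450.

Dr. Lee: 0.158; Dr. Park: 0.450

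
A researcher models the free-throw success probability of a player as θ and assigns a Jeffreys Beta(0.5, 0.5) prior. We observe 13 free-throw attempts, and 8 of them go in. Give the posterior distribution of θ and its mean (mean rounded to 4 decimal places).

Posterior: Beta(8.5, 5.5); mean ≈ 0.6071

The binomial likelihood is conjugate to the Beta prior: with 8 successes and 5 failures, the posterior is Beta(0.5+8, 0.5+5) = Beta(8.5, 5.5).
E[θ | data] = 8.5/(8.5+5.5) = 0.6071.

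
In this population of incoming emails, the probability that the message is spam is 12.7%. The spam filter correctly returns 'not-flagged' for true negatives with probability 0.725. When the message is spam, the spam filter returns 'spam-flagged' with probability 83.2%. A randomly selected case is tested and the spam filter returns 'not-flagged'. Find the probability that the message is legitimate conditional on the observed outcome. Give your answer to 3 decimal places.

P(¬H | E) ≈ 0.967

Let H be the event that the message is spam. P(H) = 0.127, so P(¬H) = 0.873. With E the 'not-flagged' result, P(E|H) = 0.168 and P(E|¬H) = 0.725.
P(E) = 0.168·0.127 + 0.725·0.873 = 0.021336 + 0.63292 = 0.65426.
By Bayes' theorem, P(H|E) = 0.021336 / 0.65426 = 0.033. Hence P(¬H|E) = 1 − 0.033 = 0.967.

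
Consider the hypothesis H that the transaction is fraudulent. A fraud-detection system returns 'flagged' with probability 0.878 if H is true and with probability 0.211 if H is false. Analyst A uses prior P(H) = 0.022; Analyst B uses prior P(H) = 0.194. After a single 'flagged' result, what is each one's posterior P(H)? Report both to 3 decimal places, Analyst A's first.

P('+'|H) = 0.878, P('+'|¬H) = 0.211.
Analyst A: numerator 0.878·0.022 = 0.019316; evidence = 0.019316+0.211·0.978 = 0.22567; posterior = 0.086.
Analyst B: numerator 0.878·0.194 = 0.17033; evidence = 0.17033+0.211·0.806 = 0.34040; posterior = 0.500.

Analyst A: 0.086; Analyst B: 0.500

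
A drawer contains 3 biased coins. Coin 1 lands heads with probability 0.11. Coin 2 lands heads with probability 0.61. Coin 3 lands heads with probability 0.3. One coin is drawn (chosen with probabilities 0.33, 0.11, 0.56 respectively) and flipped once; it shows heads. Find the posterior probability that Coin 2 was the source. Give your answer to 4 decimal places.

P(heads|C1) = 0.11; P(heads|C2) = 0.61; P(heads|C3) = 0.3.
Prior × likelihood for each source: 0.33·0.11=0.03630, 0.11·0.61=0.06710, 0.56·0.3=0.1680. Summing gives P(heads) = 0.27140.
P(Coin 2 | heads) = 0.06710 / 0.27140 = 0.2472.

Posterior probability ≈ 0.2472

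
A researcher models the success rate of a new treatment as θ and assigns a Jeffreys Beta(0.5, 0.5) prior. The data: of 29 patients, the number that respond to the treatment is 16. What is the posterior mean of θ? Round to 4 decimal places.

The binomial likelihood is conjugate to the Beta prior: with 16 successes and 13 failures, the posterior is Beta(0.5+16, 0.5+13) = Beta(16.5, 13.5).
E[θ | data] = 16.5/(16.5+13.5) = 0.5500.

Posterior mean ≈ 0.5500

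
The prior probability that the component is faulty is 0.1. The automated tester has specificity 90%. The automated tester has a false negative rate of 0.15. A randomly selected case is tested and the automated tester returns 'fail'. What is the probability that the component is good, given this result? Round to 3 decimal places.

P(¬H | E) ≈ 0.514

Write H for 'the component is faulty'. Prior odds H:¬H = 0.1/0.9 = 0.11111. For the 'fail' outcome, the likelihood ratio is 0.85/0.1 = 8.5000.
Posterior odds = 0.11111 × 8.5000 = 0.94444, so P(H|E) = 0.94444/(1+0.94444) = 0.486. Then P(¬H|E) = 1 − 0.486 = 0.514.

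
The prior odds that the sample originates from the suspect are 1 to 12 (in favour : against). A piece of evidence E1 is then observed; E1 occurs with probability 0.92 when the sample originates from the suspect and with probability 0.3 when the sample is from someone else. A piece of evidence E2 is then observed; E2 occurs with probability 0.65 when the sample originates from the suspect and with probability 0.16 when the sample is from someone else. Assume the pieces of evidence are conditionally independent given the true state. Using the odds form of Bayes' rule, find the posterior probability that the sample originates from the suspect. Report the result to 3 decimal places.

Posterior probability ≈ 0.509

Prior odds = 1/12 = 0.083333. In log-odds, ln(0.083333) = -2.4849.
Add log likelihood ratios: ln(3.0667) + ln(4.0625) = 2.5224.
Posterior log-odds = 0.037483, so posterior odds = exp(0.037483) = 1.0382. Converting, P(H|E) = 1.0382/2.0382 = 0.509.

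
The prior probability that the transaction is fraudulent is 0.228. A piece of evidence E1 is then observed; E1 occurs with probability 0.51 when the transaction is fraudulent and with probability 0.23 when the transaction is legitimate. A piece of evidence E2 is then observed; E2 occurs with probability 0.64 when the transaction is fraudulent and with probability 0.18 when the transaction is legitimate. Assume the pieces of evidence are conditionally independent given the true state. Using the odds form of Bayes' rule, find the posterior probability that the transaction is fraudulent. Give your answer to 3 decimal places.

Prior odds = 0.228/(1−0.228) = 0.29534.
Likelihood ratio for E1 = 0.51/0.23 = 2.2174.
Likelihood ratio for E2 = 0.64/0.18 = 3.5556.
Posterior odds = prior odds × LR₁ × LR₂ = 2.3285.
Posterior probability = odds/(1+odds) = 2.3285/3.3285 = 0.700.

Posterior probability ≈ 0.700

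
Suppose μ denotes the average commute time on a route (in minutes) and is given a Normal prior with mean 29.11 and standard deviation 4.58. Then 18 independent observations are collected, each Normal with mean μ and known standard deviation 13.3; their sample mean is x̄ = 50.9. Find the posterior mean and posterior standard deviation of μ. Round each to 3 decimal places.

Posterior mean ≈ 43.948; posterior SD ≈ 2.587

With known σ, the Normal prior is conjugate. Weight on the data is w = (n/σ²)/(n/σ² + 1/τ₀²) = 0.101758/(0.101758+0.0476726) = 0.68097.
Posterior mean = w·x̄ + (1−w)·μ₀ = 0.68097·50.9 + 0.31903·29.11 = 43.948. Posterior variance = 1/(0.101758+0.0476726) = 6.69206, so SD = 2.587.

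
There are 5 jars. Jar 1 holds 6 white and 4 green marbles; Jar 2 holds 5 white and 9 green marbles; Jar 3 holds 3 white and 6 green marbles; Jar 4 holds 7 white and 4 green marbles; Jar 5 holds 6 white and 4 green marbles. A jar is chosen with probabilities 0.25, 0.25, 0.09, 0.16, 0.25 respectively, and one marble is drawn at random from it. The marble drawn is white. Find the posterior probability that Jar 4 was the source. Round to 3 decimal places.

Tabulate prior·likelihood by source: [1] prior 0.25, lik 0.6, product 0.1500; [2] prior 0.25, lik 0.3571, product 0.08929; [3] prior 0.09, lik 0.3333, product 0.03000; [4] prior 0.16, lik 0.6364, product 0.1018; [5] prior 0.25, lik 0.6, product 0.1500.
Normalizing constant = 0.52110; the posterior for Jar 4 is its product over the sum, 0.1018/0.52110 = 0.195.

Posterior probability ≈ 0.195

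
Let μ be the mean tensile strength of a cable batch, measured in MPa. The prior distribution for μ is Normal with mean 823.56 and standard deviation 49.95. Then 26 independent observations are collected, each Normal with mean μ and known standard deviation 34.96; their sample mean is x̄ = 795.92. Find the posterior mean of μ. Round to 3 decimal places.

Posterior mean ≈ 796.431

With known σ, the Normal prior is conjugate. Weight on the data is w = (n/σ²)/(n/σ² + 1/τ₀²) = 0.0212731/(0.0212731+0.00040080) = 0.98151.
Posterior mean = w·x̄ + (1−w)·μ₀ = 0.98151·795.92 + 0.018492·823.56 = 796.431.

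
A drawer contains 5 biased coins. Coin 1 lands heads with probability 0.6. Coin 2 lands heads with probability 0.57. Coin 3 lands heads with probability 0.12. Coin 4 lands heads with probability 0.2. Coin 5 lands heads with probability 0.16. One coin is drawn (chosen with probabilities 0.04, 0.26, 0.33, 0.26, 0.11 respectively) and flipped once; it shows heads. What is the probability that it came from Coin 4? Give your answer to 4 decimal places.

P(heads|C1) = 0.6; P(heads|C2) = 0.57; P(heads|C3) = 0.12; P(heads|C4) = 0.2; P(heads|C5) = 0.16.
Prior × likelihood for each source: 0.04·0.6=0.02400, 0.26·0.57=0.1482, 0.33·0.12=0.03960, 0.26·0.2=0.05200, 0.11·0.16=0.01760. Summing gives P(heads) = 0.28140.
P(Coin 4 | heads) = 0.05200 / 0.28140 = 0.1848.

Posterior probability ≈ 0.1848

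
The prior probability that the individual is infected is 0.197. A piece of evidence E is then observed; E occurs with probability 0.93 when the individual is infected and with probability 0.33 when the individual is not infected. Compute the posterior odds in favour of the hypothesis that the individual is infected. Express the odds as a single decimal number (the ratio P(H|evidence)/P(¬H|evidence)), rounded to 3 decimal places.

Prior odds = 0.197/(1−0.197) = 0.24533.
Likelihood ratio for E = 0.93/0.33 = 2.8182.
Posterior odds = prior odds × LR = 0.69138.

Posterior odds ≈ 0.691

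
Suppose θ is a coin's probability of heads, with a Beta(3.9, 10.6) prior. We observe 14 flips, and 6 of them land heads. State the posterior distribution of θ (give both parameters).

Observing 6 successes and 8 failures updates Beta(3.9, 10.6) by adding the success and failure counts to the two shape parameters: α = 3.9+6 = 9.9, β = 10.6+8 = 18.6.

Posterior: Beta(9.9, 18.6)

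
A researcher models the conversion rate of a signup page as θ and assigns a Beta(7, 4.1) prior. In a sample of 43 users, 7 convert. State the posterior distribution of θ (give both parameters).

Observing 7 successes and 36 failures updates Beta(7, 4.1) by adding the success and failure counts to the two shape parameters: α = 7+7 = 14, β = 4.1+36 = 40.1.

Posterior: Beta(14, 40.1)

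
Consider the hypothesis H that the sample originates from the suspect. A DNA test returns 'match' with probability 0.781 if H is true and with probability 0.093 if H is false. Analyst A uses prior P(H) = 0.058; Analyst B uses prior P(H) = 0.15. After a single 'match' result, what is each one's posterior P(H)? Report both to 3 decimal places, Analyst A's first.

The likelihood ratio for a 'match' result is 0.781/0.093 = 8.3978.
Analyst A: prior odds 0.058/0.942 = 0.061571; posterior odds 0.51707; posterior probability 0.341.
Analyst B: prior odds 0.15/0.85 = 0.17647; posterior odds 1.4820; posterior probability 0.597.

Analyst A: 0.341; Analyst B: 0.597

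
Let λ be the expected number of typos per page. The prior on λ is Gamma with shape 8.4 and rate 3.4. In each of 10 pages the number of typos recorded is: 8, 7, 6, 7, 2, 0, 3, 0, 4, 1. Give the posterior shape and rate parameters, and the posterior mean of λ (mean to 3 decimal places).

Posterior: Gamma(shape=46.4, rate=13.4); mean ≈ 3.463

Total count ∑xᵢ = 38 over n = 10 pages.
Gamma is conjugate to the Poisson likelihood: posterior is Gamma(shape = 8.4+38 = 46.4, rate = 3.4+10 = 13.4).
Posterior mean = shape/rate = 46.4/13.4 = 3.463.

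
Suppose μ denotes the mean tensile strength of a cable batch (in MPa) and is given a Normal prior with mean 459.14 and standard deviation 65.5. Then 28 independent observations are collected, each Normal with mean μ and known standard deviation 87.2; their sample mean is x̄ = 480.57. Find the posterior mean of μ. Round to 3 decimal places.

Posterior mean ≈ 479.294

Prior precision 1/τ₀² = 1/65.5² = 0.00023309; data precision n/σ² = 28/87.2² = 0.00368235.
Posterior precision = 0.00023309 + 0.00368235 = 0.00391544.
Posterior mean = (0.00023309·459.14 + 0.00368235·480.57) / 0.00391544 = 479.294.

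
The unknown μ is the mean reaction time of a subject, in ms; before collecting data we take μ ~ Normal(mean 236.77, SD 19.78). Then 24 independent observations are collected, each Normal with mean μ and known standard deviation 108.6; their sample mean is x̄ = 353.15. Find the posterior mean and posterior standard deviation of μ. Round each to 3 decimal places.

Posterior mean ≈ 288.356; posterior SD ≈ 14.759

With known σ, the Normal prior is conjugate. Weight on the data is w = (n/σ²)/(n/σ² + 1/τ₀²) = 0.00203494/(0.00203494+0.00255592) = 0.44326.
Posterior mean = w·x̄ + (1−w)·μ₀ = 0.44326·353.15 + 0.55674·236.77 = 288.356. Posterior variance = 1/(0.00203494+0.00255592) = 217.824, so SD = 14.759.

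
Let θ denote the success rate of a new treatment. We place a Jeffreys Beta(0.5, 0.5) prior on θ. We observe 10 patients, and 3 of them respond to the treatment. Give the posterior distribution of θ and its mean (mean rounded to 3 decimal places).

The binomial likelihood is conjugate to the Beta prior: with 3 successes and 7 failures, the posterior is Beta(0.5+3, 0.5+7) = Beta(3.5, 7.5).
Posterior mean = α/(α+β) = 3.5/11 = 0.318.

Posterior: Beta(3.5, 7.5); mean ≈ 0.318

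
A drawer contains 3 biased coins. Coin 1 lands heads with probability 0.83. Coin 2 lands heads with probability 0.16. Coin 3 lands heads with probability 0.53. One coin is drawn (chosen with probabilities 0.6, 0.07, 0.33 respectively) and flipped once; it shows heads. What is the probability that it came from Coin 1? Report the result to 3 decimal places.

P(heads|C1) = 0.83; P(heads|C2) = 0.16; P(heads|C3) = 0.53.
Prior × likelihood for each source: 0.6·0.83=0.4980, 0.07·0.16=0.01120, 0.33·0.53=0.1749. Summing gives P(heads) = 0.68410.
P(Coin 1 | heads) = 0.4980 / 0.68410 = 0.728.

Posterior probability ≈ 0.728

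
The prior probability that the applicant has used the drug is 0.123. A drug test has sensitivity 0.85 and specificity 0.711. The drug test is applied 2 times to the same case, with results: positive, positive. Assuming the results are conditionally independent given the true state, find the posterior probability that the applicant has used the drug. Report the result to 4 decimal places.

With H the event that the applicant has used the drug, the joint likelihood of the observed sequence is P(data|H) = 0.85·0.85 = 0.72250 and P(data|¬H) = 0.289·0.289 = 0.083521.
Bayes: P(H|data) = 0.123·0.72250 / (0.123·0.72250 + 0.877·0.083521) = 0.088867/0.16212 = 0.5482.

Posterior P(H) ≈ 0.5482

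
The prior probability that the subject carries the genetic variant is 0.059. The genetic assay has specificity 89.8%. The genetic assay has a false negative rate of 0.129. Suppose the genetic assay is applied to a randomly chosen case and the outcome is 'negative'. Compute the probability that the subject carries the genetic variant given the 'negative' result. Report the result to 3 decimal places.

P(H | E) ≈ 0.009

Let H be the event that the subject carries the genetic variant. P(H) = 0.059, so P(¬H) = 0.941. With E the 'negative' result, P(E|H) = 0.129 and P(E|¬H) = 0.898.
P(E) = 0.129·0.059 + 0.898·0.941 = 0.0076110 + 0.84502 = 0.85263.
By Bayes' theorem, P(H|E) = 0.0076110 / 0.85263 = 0.009.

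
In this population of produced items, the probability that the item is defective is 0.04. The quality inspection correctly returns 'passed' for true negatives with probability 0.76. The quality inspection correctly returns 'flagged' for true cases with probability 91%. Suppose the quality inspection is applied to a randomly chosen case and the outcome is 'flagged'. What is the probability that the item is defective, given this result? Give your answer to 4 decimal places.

Let H be the event that the item is defective. P(H) = 0.04, so P(¬H) = 0.96. With E the 'flagged' result, P(E|H) = 0.91 and P(E|¬H) = 0.24.
P(E) = 0.91·0.04 + 0.24·0.96 = 0.036400 + 0.23040 = 0.26680.
By Bayes' theorem, P(H|E) = 0.036400 / 0.26680 = 0.1364.

P(H | E) ≈ 0.1364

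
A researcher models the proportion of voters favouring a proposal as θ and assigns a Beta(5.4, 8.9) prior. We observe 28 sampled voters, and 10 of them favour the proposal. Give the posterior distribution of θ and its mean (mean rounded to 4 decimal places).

Observing 10 successes and 18 failures updates Beta(5.4, 8.9) by adding the success and failure counts to the two shape parameters: α = 5.4+10 = 15.4, β = 8.9+18 = 26.9.
E[θ | data] = 15.4/(15.4+26.9) = 0.3641.

Posterior: Beta(15.4, 26.9); mean ≈ 0.3641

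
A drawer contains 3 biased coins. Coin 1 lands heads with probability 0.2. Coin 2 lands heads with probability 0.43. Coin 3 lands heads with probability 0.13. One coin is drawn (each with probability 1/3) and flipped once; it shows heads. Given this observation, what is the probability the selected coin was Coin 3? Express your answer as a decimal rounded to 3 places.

Posterior probability ≈ 0.171

P(heads|C1) = 0.2; P(heads|C2) = 0.43; P(heads|C3) = 0.13.
Prior × likelihood for each source: 0.333333·0.2=0.06667, 0.333333·0.43=0.1433, 0.333333·0.13=0.04333. Summing gives P(heads) = 0.25333.
P(Coin 3 | heads) = 0.04333 / 0.25333 = 0.171.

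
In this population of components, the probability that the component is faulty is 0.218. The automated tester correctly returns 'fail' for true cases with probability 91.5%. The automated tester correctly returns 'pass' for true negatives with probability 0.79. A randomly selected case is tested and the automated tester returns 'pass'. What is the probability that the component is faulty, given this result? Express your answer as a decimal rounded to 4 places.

Let H be the event that the component is faulty. P(H) = 0.218, so P(¬H) = 0.782. With E the 'pass' result, P(E|H) = 0.085 and P(E|¬H) = 0.79.
P(E) = 0.085·0.218 + 0.79·0.782 = 0.018530 + 0.61778 = 0.63631.
By Bayes' theorem, P(H|E) = 0.018530 / 0.63631 = 0.0291.

P(H | E) ≈ 0.0291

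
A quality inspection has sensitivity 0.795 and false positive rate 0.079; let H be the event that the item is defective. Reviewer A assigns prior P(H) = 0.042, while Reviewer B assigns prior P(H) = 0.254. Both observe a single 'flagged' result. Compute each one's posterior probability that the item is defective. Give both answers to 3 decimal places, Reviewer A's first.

The likelihood ratio for a 'flagged' result is 0.795/0.079 = 10.063.
Reviewer A: prior odds 0.042/0.958 = 0.043841; posterior odds 0.44119; posterior probability 0.306.
Reviewer B: prior odds 0.254/0.746 = 0.34048; posterior odds 3.4264; posterior probability 0.774.

Reviewer A: 0.306; Reviewer B: 0.774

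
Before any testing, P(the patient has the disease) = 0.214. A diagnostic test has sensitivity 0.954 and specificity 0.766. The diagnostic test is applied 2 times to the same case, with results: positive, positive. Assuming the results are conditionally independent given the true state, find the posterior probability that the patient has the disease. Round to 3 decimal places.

Let H be the event that the patient has the disease; start with P(H) = 0.214. P('positive'|H) = 0.954, P('positive'|¬H) = 0.234.
Update on result 1 ('positive'): P(H) ← 0.954·0.2140 / (0.954·0.2140 + 0.234·0.7860) = 0.20416/0.38808 = 0.5261.
Update on result 2 ('positive'): P(H) ← 0.954·0.5261 / (0.954·0.5261 + 0.234·0.4739) = 0.50187/0.61277 = 0.8190.

Posterior P(H) ≈ 0.819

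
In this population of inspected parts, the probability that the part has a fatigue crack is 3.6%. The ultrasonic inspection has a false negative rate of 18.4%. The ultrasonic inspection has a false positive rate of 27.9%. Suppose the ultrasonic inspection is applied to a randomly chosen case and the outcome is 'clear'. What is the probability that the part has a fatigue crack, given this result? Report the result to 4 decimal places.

Write H for 'the part has a fatigue crack'. Prior odds H:¬H = 0.036/0.964 = 0.037344. For the 'clear' outcome, the likelihood ratio is 0.184/0.721 = 0.25520.
Posterior odds = 0.037344 × 0.25520 = 0.0095303, so P(H|E) = 0.0095303/(1+0.0095303) = 0.0094.

P(H | E) ≈ 0.0094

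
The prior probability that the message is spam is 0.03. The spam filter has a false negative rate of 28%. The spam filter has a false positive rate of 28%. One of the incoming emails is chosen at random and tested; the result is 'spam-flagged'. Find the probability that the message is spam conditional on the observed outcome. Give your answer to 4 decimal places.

P(H | E) ≈ 0.0737

Write H for 'the message is spam'. Prior odds H:¬H = 0.03/0.97 = 0.030928. For the 'spam-flagged' outcome, the likelihood ratio is 0.72/0.28 = 2.5714.
Posterior odds = 0.030928 × 2.5714 = 0.079529, so P(H|E) = 0.079529/(1+0.079529) = 0.0737.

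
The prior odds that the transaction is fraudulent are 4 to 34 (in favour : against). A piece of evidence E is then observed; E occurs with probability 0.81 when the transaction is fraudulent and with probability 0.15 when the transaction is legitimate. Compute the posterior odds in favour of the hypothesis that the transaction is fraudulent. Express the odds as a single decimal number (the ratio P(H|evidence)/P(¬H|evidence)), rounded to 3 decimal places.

Posterior odds ≈ 0.635

Prior odds = 4/34 = 0.11765.
Likelihood ratio for E = 0.81/0.15 = 5.4000.
Posterior odds = prior odds × LR = 0.63529.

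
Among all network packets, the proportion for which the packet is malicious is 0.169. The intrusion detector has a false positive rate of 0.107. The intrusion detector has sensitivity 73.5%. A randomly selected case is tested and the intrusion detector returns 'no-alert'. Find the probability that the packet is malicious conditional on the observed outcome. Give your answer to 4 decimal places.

Write H for 'the packet is malicious'. Prior odds H:¬H = 0.169/0.831 = 0.20337. For the 'no-alert' outcome, the likelihood ratio is 0.265/0.893 = 0.29675.
Posterior odds = 0.20337 × 0.29675 = 0.060350, so P(H|E) = 0.060350/(1+0.060350) = 0.0569.

P(H | E) ≈ 0.0569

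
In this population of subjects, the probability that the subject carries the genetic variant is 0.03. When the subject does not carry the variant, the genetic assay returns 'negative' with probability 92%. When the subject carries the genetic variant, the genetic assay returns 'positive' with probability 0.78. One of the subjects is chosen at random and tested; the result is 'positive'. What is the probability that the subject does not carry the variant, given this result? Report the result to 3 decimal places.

P(¬H | E) ≈ 0.768

Write H for 'the subject carries the genetic variant'. Prior odds H:¬H = 0.03/0.97 = 0.030928. For the 'positive' outcome, the likelihood ratio is 0.78/0.08 = 9.7500.
Posterior odds = 0.030928 × 9.7500 = 0.30155, so P(H|E) = 0.30155/(1+0.30155) = 0.232. Then P(¬H|E) = 1 − 0.232 = 0.768.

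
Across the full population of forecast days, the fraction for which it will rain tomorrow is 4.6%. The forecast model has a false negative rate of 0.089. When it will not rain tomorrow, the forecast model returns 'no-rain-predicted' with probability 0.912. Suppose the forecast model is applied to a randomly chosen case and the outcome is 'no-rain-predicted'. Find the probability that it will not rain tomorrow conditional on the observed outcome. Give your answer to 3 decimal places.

Write H for 'it will rain tomorrow'. Prior odds H:¬H = 0.046/0.954 = 0.048218. For the 'no-rain-predicted' outcome, the likelihood ratio is 0.089/0.912 = 0.097588.
Posterior odds = 0.048218 × 0.097588 = 0.0047055, so P(H|E) = 0.0047055/(1+0.0047055) = 0.005. Then P(¬H|E) = 1 − 0.005 = 0.995.

P(¬H | E) ≈ 0.995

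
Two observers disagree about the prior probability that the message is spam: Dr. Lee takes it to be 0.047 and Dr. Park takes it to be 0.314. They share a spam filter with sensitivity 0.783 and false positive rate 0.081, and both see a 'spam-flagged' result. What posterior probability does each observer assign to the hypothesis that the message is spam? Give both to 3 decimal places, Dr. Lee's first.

Dr. Lee: 0.323; Dr. Park: 0.816

The likelihood ratio for a 'spam-flagged' result is 0.783/0.081 = 9.6667.
Dr. Lee: prior odds 0.047/0.953 = 0.049318; posterior odds 0.47674; posterior probability 0.323.
Dr. Park: prior odds 0.314/0.686 = 0.45773; posterior odds 4.4247; posterior probability 0.816.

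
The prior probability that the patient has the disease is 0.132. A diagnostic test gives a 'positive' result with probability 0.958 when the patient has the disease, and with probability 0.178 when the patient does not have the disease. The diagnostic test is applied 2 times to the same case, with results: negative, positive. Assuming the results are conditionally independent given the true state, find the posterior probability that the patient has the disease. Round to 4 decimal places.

Posterior P(H) ≈ 0.0401

Let H be the event that the patient has the disease; start with P(H) = 0.132. P('positive'|H) = 0.958, P('positive'|¬H) = 0.178.
Update on result 1 ('negative'): P(H) ← 0.042·0.1320 / (0.042·0.1320 + 0.822·0.8680) = 0.0055440/0.71904 = 0.0077.
Update on result 2 ('positive'): P(H) ← 0.958·0.0077 / (0.958·0.0077 + 0.178·0.9923) = 0.0073864/0.18401 = 0.0401.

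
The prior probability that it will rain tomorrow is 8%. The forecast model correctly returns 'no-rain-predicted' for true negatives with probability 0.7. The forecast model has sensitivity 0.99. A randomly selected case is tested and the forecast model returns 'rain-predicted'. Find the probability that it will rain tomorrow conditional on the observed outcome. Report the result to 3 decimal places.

P(H | E) ≈ 0.223

Let H be the event that it will rain tomorrow. P(H) = 0.08, so P(¬H) = 0.92. With E the 'rain-predicted' result, P(E|H) = 0.99 and P(E|¬H) = 0.3.
P(E) = 0.99·0.08 + 0.3·0.92 = 0.079200 + 0.27600 = 0.35520.
By Bayes' theorem, P(H|E) = 0.079200 / 0.35520 = 0.223.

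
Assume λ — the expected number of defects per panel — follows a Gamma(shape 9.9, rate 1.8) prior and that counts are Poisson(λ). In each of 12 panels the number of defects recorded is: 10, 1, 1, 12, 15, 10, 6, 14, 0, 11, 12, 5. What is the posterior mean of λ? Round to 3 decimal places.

Posterior mean ≈ 7.746

The Poisson likelihood adds the total count to the shape and the number of exposure periods to the rate. Here ∑xᵢ = 97 and n = 12, so shape 9.9→106.9 and rate 1.8→13.8.
E[λ | data] = 106.9/13.8 = 7.746.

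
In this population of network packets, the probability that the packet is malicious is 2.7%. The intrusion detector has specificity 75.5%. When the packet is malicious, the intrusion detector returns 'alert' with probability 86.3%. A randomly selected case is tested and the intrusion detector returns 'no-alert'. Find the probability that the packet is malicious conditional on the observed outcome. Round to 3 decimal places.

P(H | E) ≈ 0.005

Let H be the event that the packet is malicious. P(H) = 0.027, so P(¬H) = 0.973. With E the 'no-alert' result, P(E|H) = 0.137 and P(E|¬H) = 0.755.
P(E) = 0.137·0.027 + 0.755·0.973 = 0.0036990 + 0.73462 = 0.73831.
By Bayes' theorem, P(H|E) = 0.0036990 / 0.73831 = 0.005.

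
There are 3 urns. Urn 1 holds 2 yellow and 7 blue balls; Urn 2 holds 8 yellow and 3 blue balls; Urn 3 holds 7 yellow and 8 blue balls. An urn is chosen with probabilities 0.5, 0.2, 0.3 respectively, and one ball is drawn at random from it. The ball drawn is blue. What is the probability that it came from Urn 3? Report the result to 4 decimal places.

Posterior probability ≈ 0.2651

P(blue|Urn 1) = 0.7778; P(blue|Urn 2) = 0.2727; P(blue|Urn 3) = 0.5333.
Prior × likelihood for each source: 0.5·0.7778=0.3889, 0.2·0.2727=0.05455, 0.3·0.5333=0.1600. Summing gives P(blue) = 0.60343.
P(Urn 3 | blue) = 0.1600 / 0.60343 = 0.2651.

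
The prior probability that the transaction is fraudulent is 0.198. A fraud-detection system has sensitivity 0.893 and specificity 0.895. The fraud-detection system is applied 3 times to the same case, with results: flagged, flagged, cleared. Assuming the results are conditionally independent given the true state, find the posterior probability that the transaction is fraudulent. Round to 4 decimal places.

Posterior P(H) ≈ 0.6810

With H the event that the transaction is fraudulent, the joint likelihood of the observed sequence is P(data|H) = 0.893·0.893·0.107 = 0.085327 and P(data|¬H) = 0.105·0.105·0.895 = 0.0098674.
Bayes: P(H|data) = 0.198·0.085327 / (0.198·0.085327 + 0.802·0.0098674) = 0.016895/0.024808 = 0.6810.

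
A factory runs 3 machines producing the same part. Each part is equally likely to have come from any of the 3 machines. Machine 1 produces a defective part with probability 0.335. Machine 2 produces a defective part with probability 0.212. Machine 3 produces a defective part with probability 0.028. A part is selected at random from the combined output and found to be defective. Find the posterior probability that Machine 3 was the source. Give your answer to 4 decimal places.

Tabulate prior·likelihood by source: [1] prior 0.333333, lik 0.335, product 0.1117; [2] prior 0.333333, lik 0.212, product 0.07067; [3] prior 0.333333, lik 0.028, product 0.009333.
Normalizing constant = 0.19167; the posterior for Machine 3 is its product over the sum, 0.009333/0.19167 = 0.0487.

Posterior probability ≈ 0.0487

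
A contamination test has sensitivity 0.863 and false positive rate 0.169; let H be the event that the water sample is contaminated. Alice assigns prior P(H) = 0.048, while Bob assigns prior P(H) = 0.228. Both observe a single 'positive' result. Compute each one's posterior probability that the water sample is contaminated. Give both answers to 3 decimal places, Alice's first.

Alice: 0.205; Bob: 0.601

The likelihood ratio for a 'positive' result is 0.863/0.169 = 5.1065.
Alice: prior odds 0.048/0.952 = 0.050420; posterior odds 0.25747; posterior probability 0.205.
Bob: prior odds 0.228/0.772 = 0.29534; posterior odds 1.5081; posterior probability 0.601.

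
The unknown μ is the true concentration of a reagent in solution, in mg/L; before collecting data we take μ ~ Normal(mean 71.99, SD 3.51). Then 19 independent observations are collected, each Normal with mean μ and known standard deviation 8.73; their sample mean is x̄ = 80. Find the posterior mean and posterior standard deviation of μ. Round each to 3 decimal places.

Prior precision 1/τ₀² = 1/3.51² = 0.0811682; data precision n/σ² = 19/8.73² = 0.249302.
Posterior precision = 0.0811682 + 0.249302 = 0.330470, giving posterior SD = 1/√0.330470 = 1.740.
Posterior mean = (0.0811682·71.99 + 0.249302·80) / 0.330470 = 78.033.

Posterior mean ≈ 78.033; posterior SD ≈ 1.740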